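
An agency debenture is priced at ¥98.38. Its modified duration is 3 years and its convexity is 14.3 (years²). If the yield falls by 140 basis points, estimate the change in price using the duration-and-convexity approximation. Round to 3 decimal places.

Duration effect: -D_mod·Δy = -3 × (-0.014) = +0.042000
Convexity effect: ½·C·(Δy)² = 0.5 × 14.3 × (-0.014)² = +0.0014014
ΔP/P ≈ +0.042000 + 0.0014014 = +0.0434014
ΔP ≈ 98.38 × (+0.0434014) = +4.269829732.

+¥4.270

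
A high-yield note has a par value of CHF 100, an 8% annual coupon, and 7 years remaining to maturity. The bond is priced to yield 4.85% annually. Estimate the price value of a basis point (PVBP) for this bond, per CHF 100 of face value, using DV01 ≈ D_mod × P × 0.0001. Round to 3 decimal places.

CHF 0.065

Periodic yield y = 0.0485.
  t   CF        PV=CF/(1+0.0485)^t    t·PV
  1         8.00         7.6299         7.6299
  2         8.00         7.2770        14.5540
  3         8.00         6.9404        20.8212
  4         8.00         6.6194        26.4775
  5         8.00         6.3132        31.5659
  6         8.00         6.0211        36.1269
  7       108.00        77.5255       542.6787
  Σ                    118.3266       679.8541
P = 118.3266; D_Mac = 5.74557 yrs; D_mod = 5.47980 yrs.
DV01 ≈ 5.47980 × 118.3266 × 0.0001 = 0.064841.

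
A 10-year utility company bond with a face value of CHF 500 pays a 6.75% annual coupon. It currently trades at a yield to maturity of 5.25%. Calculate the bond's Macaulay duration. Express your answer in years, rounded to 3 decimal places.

7.726 years

Periodic yield y = 0.0525. Discount each cash flow and weight by its year:
  t   CF        PV=CF/(1+0.0525)^t    t·PV
  1        33.75        32.0665        32.0665
  2        33.75        30.4670        60.9340
  3        33.75        28.9473        86.8418
  4        33.75        27.5033       110.0133
  5        33.75        26.1314       130.6572
  6        33.75        24.8280       148.9678
  7        33.75        23.5895       165.1266
  8        33.75        22.4128       179.3027
  9        33.75        21.2949       191.6538
  10      533.75       319.9756     3,199.7559
  Σ                    557.2163     4,305.3196
Price P = Σ PV = 557.2163.
Macaulay duration = Σ(t·PV) / P = 4,305.3196 / 557.2163 = 7.72648 years.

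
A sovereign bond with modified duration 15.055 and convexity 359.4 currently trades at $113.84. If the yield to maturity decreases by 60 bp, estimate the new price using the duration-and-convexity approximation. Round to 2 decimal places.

$124.86

Duration effect: -D_mod·Δy = -15.055 × (-0.006) = +0.090330
Convexity effect: ½·C·(Δy)² = 0.5 × 359.4 × (-0.006)² = +0.0064692
ΔP/P ≈ +0.090330 + 0.0064692 = +0.0967992
New price ≈ 113.84 × (1 + 0.0967992) = 124.859620928.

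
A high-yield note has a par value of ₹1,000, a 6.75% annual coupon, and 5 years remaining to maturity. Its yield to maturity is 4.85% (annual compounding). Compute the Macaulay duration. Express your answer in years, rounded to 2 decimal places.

Periodic yield y = 0.0485. Discount each cash flow and weight by its year:
  t   CF        PV=CF/(1+0.0485)^t    t·PV
  1        67.50        64.3777        64.3777
  2        67.50        61.3998       122.7996
  3        67.50        58.5596       175.6789
  4        67.50        55.8509       223.4035
  5     1,067.50       842.4143     4,212.0713
  Σ                  1,082.6023     4,798.3310
Price P = Σ PV = 1,082.6023.
Macaulay duration = Σ(t·PV) / P = 4,798.3310 / 1,082.6023 = 4.43222 years.

4.43 years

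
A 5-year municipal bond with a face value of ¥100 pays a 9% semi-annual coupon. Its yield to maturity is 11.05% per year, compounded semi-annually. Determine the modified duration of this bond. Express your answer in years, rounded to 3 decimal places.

3.879 years

Periodic yield y = 0.05525. First find Macaulay duration:
  t   CF        PV=CF/(1+0.05525)^t    t·PV
  1         4.50         4.2644         4.2644
  2         4.50         4.0411         8.0822
  3         4.50         3.8295        11.4886
  4         4.50         3.6290        14.5161
  5         4.50         3.4390        17.1951
  6         4.50         3.2590        19.5538
  7         4.50         3.0883        21.6184
  8         4.50         2.9266        23.4131
  9         4.50         2.7734        24.9607
  10      104.50        61.0327       610.3271
  Σ                     92.2832       755.4197
P = 92.2832; Macaulay duration = 755.4197 / 92.2832 = 8.18589 half-year periods = 4.09294 years.
Modified duration = D_Mac / (1 + y) = 4.09294 / 1.05525 = 3.87865 years.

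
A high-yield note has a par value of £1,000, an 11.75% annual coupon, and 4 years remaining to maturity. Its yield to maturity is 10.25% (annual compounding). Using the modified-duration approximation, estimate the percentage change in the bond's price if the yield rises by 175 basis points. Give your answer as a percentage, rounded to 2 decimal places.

Periodic yield y = 0.1025. Modified duration first:
  t   CF        PV=CF/(1+0.1025)^t    t·PV
  1       117.50       106.5760       106.5760
  2       117.50        96.6675       193.3351
  3       117.50        87.6803       263.0409
  4     1,117.50       756.3680     3,025.4719
  Σ                  1,047.2918     3,588.4239
P = 1,047.2918; D_Mac = 3.42638 yrs; D_mod = 3.42638/(1+0.1025) = 3.10783 yrs.
ΔP/P ≈ -D_mod · Δy = -3.10783 × (+0.0175) = -0.054387 = -5.4387%.

-5.44%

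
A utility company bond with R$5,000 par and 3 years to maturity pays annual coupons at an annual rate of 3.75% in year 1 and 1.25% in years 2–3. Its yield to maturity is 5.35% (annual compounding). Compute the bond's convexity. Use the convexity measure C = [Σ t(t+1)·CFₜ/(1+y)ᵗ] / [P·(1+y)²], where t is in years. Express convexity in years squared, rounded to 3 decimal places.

10.394

With y = 0.0535:
  t   CF        PV=CF/(1+0.0535)^t    t·PV        t(t+1)·PV
  1       187.50       177.9782       177.9782         355.9563
  2        62.50        56.3133       112.6266         337.8798
  3     5,062.50     4,329.7360    12,989.2080      51,956.8320
  Σ                  4,564.0275    13,279.8128      52,650.6681
P = 4,564.0275.
Convexity = Σ t(t+1)·PV / [P·(1+y)²] = 52,650.6681 / (4,564.0275 × 1.109862) = 10.39409.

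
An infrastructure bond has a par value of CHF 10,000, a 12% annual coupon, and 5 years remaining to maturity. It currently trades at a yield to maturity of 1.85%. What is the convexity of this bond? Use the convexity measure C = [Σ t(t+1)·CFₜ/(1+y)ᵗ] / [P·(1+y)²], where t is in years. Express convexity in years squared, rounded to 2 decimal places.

22.91

With y = 0.0185:
  t   CF        PV=CF/(1+0.0185)^t    t·PV        t(t+1)·PV
  1     1,200.00     1,178.2032     1,178.2032       2,356.4065
  2     1,200.00     1,156.8024     2,313.6048       6,940.8144
  3     1,200.00     1,135.7903     3,407.3708      13,629.4833
  4     1,200.00     1,115.1598     4,460.6393      22,303.1964
  5    11,200.00    10,219.1049    51,095.5244     306,573.1461
  Σ                 14,805.0606    62,455.3425     351,803.0467
P = 14,805.0606.
Convexity = Σ t(t+1)·PV / [P·(1+y)²] = 351,803.0467 / (14,805.0606 × 1.037342) = 22.90695.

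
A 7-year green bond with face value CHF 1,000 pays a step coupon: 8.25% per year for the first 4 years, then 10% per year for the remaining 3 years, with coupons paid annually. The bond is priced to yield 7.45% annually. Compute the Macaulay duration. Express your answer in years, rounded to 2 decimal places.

Periodic yield y = 0.0745. Discount each cash flow and weight by its year:
  t   CF        PV=CF/(1+0.0745)^t    t·PV
  1        82.50        76.7799        76.7799
  2        82.50        71.4564       142.9128
  3        82.50        66.5020       199.5060
  4        82.50        61.8911       247.5644
  5       100.00        69.8181       349.0904
  6       100.00        64.9773       389.8636
  7     1,100.00       665.1931     4,656.3518
  Σ                  1,076.6179     6,062.0690
Price P = Σ PV = 1,076.6179.
Macaulay duration = Σ(t·PV) / P = 6,062.0690 / 1,076.6179 = 5.63066 years.

5.63 years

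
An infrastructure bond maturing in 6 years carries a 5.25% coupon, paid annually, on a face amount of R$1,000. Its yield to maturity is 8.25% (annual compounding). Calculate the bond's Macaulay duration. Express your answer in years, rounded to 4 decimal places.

5.2374 years

Periodic yield y = 0.0825. Discount each cash flow and weight by its year:
  t   CF        PV=CF/(1+0.0825)^t    t·PV
  1        52.50        48.4988        48.4988
  2        52.50        44.8026        89.6053
  3        52.50        41.3881       124.1643
  4        52.50        38.2338       152.9353
  5        52.50        35.3199       176.5996
  6     1,052.50       654.1159     3,924.6951
  Σ                    862.3592     4,516.4984
Price P = Σ PV = 862.3592.
Macaulay duration = Σ(t·PV) / P = 4,516.4984 / 862.3592 = 5.23738 years.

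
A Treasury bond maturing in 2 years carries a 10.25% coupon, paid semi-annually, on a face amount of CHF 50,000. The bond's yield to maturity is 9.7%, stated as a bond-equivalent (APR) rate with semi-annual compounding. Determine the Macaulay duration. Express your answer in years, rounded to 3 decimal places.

Periodic yield y = 0.0485. Discount each cash flow and weight by its period:
  t   CF        PV=CF/(1+0.0485)^t    t·PV
  1     2,562.50     2,443.9676     2,443.9676
  2     2,562.50     2,330.9180     4,661.8361
  3     2,562.50     2,223.0978     6,669.2934
  4    52,562.50    43,491.2884   173,965.1538
  Σ                 50,489.2719   187,740.2508
Price P = Σ PV = 50,489.2719.
Macaulay duration = Σ(t·PV) / P = 187,740.2508 / 50,489.2719 = 3.71842 half-year periods.
In years: 3.71842 / 2 = 1.85921 years.

1.859 years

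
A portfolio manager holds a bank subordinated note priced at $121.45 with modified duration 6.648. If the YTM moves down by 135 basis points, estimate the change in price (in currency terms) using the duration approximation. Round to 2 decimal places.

Duration approximation: ΔP/P ≈ -D_mod · Δy = -6.648 × (-0.0135) = +0.089748.
ΔP ≈ 121.45 × (+0.089748) = +10.8998946.

+$10.90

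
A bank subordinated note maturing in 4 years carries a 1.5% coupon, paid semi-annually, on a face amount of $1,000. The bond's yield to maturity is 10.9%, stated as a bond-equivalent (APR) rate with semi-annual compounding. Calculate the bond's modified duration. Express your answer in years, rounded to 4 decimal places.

Periodic yield y = 0.0545. First find Macaulay duration:
  t   CF        PV=CF/(1+0.0545)^t    t·PV
  1         7.50         7.1124         7.1124
  2         7.50         6.7448        13.4896
  3         7.50         6.3962        19.1886
  4         7.50         6.0656        24.2625
  5         7.50         5.7521        28.7606
  6         7.50         5.4548        32.7290
  7         7.50         5.1729        36.2104
  8     1,007.50       658.9802     5,271.8418
  Σ                    701.6791     5,433.5948
P = 701.6791; Macaulay duration = 5,433.5948 / 701.6791 = 7.74370 half-year periods = 3.87185 years.
Modified duration = D_Mac / (1 + y) = 3.87185 / 1.0545 = 3.67174 years.

3.6717 years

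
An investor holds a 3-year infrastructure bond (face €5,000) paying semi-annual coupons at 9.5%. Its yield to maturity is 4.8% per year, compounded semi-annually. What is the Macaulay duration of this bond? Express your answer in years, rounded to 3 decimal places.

2.702 years

Periodic yield y = 0.024. Discount each cash flow and weight by its period:
  t   CF        PV=CF/(1+0.024)^t    t·PV
  1       237.50       231.9336       231.9336
  2       237.50       226.4977       452.9953
  3       237.50       221.1891       663.5673
  4       237.50       216.0050       864.0200
  5       237.50       210.9424     1,054.7119
  6     5,237.50     4,542.8071    27,256.8426
  Σ                  5,649.3748    30,524.0707
Price P = Σ PV = 5,649.3748.
Macaulay duration = Σ(t·PV) / P = 30,524.0707 / 5,649.3748 = 5.40309 half-year periods.
In years: 5.40309 / 2 = 2.70154 years.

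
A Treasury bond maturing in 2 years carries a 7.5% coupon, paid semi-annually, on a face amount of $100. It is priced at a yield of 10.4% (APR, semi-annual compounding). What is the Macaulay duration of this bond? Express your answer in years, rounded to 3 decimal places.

1.891 years

Periodic yield y = 0.052. Discount each cash flow and weight by its period:
  t   CF        PV=CF/(1+0.052)^t    t·PV
  1         3.75         3.5646         3.5646
  2         3.75         3.3884         6.7769
  3         3.75         3.2210         9.6629
  4       103.75        84.7081       338.8326
  Σ                     94.8822       358.8369
Price P = Σ PV = 94.8822.
Macaulay duration = Σ(t·PV) / P = 358.8369 / 94.8822 = 3.78192 half-year periods.
In years: 3.78192 / 2 = 1.89096 years.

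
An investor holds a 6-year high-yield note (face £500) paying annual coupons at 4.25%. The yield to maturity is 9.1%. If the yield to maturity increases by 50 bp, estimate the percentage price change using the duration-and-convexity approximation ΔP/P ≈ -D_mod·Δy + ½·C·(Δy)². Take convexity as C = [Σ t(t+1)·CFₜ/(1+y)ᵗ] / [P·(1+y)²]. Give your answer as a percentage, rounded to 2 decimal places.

-2.41%

With y = 0.091:
  t   CF        PV=CF/(1+0.091)^t    t·PV        t(t+1)·PV
  1        21.25        19.4775        19.4775          38.9551
  2        21.25        17.8529        35.7059         107.1176
  3        21.25        16.3638        49.0915         196.3658
  4        21.25        14.9989        59.9957         299.9784
  5        21.25        13.7479        68.7393         412.4359
  6       521.25       309.0990     1,854.5938      12,982.1569
  Σ                    391.5400     2,087.6037      14,037.0097
P = 391.5400; D_Mac = 5.33178 yrs; D_mod = 4.88705 yrs; C = 30.11958.
Duration effect: -4.88705 × (+0.005) = -0.024435
Convexity effect: 0.5 × 30.11958 × (0.005)² = +0.0003765
ΔP/P ≈ -0.024435 + 0.0003765 = -0.024059 = -2.4059%.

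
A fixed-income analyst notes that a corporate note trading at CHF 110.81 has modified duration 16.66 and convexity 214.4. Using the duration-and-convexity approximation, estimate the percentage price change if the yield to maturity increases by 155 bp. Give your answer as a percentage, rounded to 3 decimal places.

-23.248%

Duration effect: -D_mod·Δy = -16.66 × (+0.0155) = -0.258230
Convexity effect: ½·C·(Δy)² = 0.5 × 214.4 × (0.0155)² = +0.0257548
ΔP/P ≈ -0.258230 + 0.0257548 = -0.2324752
= -23.24752%.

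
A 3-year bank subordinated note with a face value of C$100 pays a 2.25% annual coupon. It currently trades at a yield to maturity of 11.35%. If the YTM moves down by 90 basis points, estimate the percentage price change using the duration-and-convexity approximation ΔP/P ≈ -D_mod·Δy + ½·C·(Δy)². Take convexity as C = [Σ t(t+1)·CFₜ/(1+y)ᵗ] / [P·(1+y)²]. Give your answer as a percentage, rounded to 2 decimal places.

+2.40%

With y = 0.1135:
  t   CF        PV=CF/(1+0.1135)^t    t·PV        t(t+1)·PV
  1         2.25         2.0207         2.0207           4.0413
  2         2.25         1.8147         3.6294          10.8881
  3       102.25        74.0615       222.1846         888.7383
  Σ                     77.8969       227.8346         903.6677
P = 77.8969; D_Mac = 2.92482 yrs; D_mod = 2.62669 yrs; C = 9.35639.
Duration effect: -2.62669 × (-0.009) = +0.023640
Convexity effect: 0.5 × 9.35639 × (-0.009)² = +0.0003789
ΔP/P ≈ +0.023640 + 0.0003789 = +0.024019 = +2.4019%.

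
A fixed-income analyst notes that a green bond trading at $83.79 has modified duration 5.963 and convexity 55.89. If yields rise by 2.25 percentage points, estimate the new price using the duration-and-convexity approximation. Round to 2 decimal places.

$73.73

Duration effect: -D_mod·Δy = -5.963 × (+0.0225) = -0.1341675
Convexity effect: ½·C·(Δy)² = 0.5 × 55.89 × (0.0225)² = +0.01414715625
ΔP/P ≈ -0.1341675 + 0.01414715625 = -0.12002034375
New price ≈ 83.79 × (1 - 0.12002034375) = 73.7334953971875.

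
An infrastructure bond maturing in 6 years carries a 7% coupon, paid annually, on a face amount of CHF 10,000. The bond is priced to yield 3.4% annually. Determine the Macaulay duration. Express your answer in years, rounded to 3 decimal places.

Periodic yield y = 0.034. Discount each cash flow and weight by its year:
  t   CF        PV=CF/(1+0.034)^t    t·PV
  1       700.00       676.9826       676.9826
  2       700.00       654.7220     1,309.4441
  3       700.00       633.1935     1,899.5804
  4       700.00       612.3728     2,449.4912
  5       700.00       592.2367     2,961.1837
  6    10,700.00     8,755.0886    52,530.5316
  Σ                 11,924.5962    61,827.2135
Price P = Σ PV = 11,924.5962.
Macaulay duration = Σ(t·PV) / P = 61,827.2135 / 11,924.5962 = 5.18485 years.

5.185 years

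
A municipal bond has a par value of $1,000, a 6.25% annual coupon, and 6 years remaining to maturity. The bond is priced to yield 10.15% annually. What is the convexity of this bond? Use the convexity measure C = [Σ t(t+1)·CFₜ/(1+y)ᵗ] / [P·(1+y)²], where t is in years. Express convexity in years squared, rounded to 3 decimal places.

27.748

With y = 0.1015:
  t   CF        PV=CF/(1+0.1015)^t    t·PV        t(t+1)·PV
  1        62.50        56.7408        56.7408         113.4816
  2        62.50        51.5123       103.0246         309.0739
  3        62.50        46.7656       140.2968         561.1872
  4        62.50        42.4563       169.8251         849.1257
  5        62.50        38.5441       192.7203       1,156.3219
  6     1,062.50       594.8698     3,569.2189      24,984.5321
  Σ                    830.8889     4,231.8266      27,973.7224
P = 830.8889.
Convexity = Σ t(t+1)·PV / [P·(1+y)²] = 27,973.7224 / (830.8889 × 1.213302) = 27.74842.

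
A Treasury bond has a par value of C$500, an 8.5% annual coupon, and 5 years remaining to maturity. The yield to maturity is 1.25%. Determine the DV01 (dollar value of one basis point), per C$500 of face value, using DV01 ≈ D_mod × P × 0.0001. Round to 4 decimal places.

Periodic yield y = 0.0125.
  t   CF        PV=CF/(1+0.0125)^t    t·PV
  1        42.50        41.9753        41.9753
  2        42.50        41.4571        82.9142
  3        42.50        40.9453       122.8358
  4        42.50        40.4398       161.7591
  5       542.50       509.8291     2,549.1453
  Σ                    674.6465     2,958.6297
P = 674.6465; D_Mac = 4.38545 yrs; D_mod = 4.33131 yrs.
DV01 ≈ 4.33131 × 674.6465 × 0.0001 = 0.292210.

C$0.2922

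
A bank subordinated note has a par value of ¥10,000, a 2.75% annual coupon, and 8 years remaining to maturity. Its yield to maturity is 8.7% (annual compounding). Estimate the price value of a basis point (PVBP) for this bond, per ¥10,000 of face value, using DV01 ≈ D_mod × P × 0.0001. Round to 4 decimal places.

¥4.3516

Periodic yield y = 0.087.
  t   CF        PV=CF/(1+0.087)^t    t·PV
  1       275.00       252.9899       252.9899
  2       275.00       232.7414       465.4828
  3       275.00       214.1135       642.3405
  4       275.00       196.9765       787.9062
  5       275.00       181.2112       906.0559
  6       275.00       166.7076     1,000.2457
  7       275.00       153.3649     1,073.5541
  8    10,275.00     5,271.6368    42,173.0941
  Σ                  6,669.7417    47,301.6690
P = 6,669.7417; D_Mac = 7.09198 yrs; D_mod = 6.52436 yrs.
DV01 ≈ 6.52436 × 6,669.7417 × 0.0001 = 4.351579.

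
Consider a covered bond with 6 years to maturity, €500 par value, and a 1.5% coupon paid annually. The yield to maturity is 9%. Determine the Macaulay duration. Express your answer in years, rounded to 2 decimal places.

Periodic yield y = 0.09. Discount each cash flow and weight by its year:
  t   CF        PV=CF/(1+0.09)^t    t·PV
  1         7.50         6.8807         6.8807
  2         7.50         6.3126        12.6252
  3         7.50         5.7914        17.3741
  4         7.50         5.3132        21.2528
  5         7.50         4.8745        24.3724
  6       507.50       302.6057     1,815.6340
  Σ                    331.7781     1,898.1393
Price P = Σ PV = 331.7781.
Macaulay duration = Σ(t·PV) / P = 1,898.1393 / 331.7781 = 5.72111 years.

5.72 years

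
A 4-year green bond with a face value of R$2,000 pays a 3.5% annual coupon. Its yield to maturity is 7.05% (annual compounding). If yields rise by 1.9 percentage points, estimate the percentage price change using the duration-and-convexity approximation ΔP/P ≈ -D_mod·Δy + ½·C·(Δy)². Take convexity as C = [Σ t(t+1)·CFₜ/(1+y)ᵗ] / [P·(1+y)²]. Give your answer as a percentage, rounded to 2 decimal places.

-6.43%

With y = 0.0705:
  t   CF        PV=CF/(1+0.0705)^t    t·PV        t(t+1)·PV
  1        70.00        65.3900        65.3900         130.7800
  2        70.00        61.0836       122.1672         366.5017
  3        70.00        57.0608       171.1825         684.7299
  4     2,070.00     1,576.2448     6,304.9791      31,524.8954
  Σ                  1,759.7792     6,663.7188      32,706.9070
P = 1,759.7792; D_Mac = 3.78668 yrs; D_mod = 3.53730 yrs; C = 16.21840.
Duration effect: -3.53730 × (+0.019) = -0.067209
Convexity effect: 0.5 × 16.21840 × (0.019)² = +0.0029274
ΔP/P ≈ -0.067209 + 0.0029274 = -0.064281 = -6.4281%.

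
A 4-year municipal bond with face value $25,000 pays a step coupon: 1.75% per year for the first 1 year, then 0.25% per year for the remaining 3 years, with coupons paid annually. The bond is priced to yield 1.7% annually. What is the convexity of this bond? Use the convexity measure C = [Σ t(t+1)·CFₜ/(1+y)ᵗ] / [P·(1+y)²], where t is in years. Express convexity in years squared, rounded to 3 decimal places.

18.971

With y = 0.017:
  t   CF        PV=CF/(1+0.017)^t    t·PV        t(t+1)·PV
  1       437.50       430.1868       430.1868         860.3736
  2        62.50        60.4280       120.8560         362.5679
  3        62.50        59.4179       178.2536         713.0146
  4    25,062.50    23,428.2893    93,713.1572     468,565.7861
  Σ                 23,978.3220    94,442.4537     470,501.7422
P = 23,978.3220.
Convexity = Σ t(t+1)·PV / [P·(1+y)²] = 470,501.7422 / (23,978.3220 × 1.034289) = 18.97145.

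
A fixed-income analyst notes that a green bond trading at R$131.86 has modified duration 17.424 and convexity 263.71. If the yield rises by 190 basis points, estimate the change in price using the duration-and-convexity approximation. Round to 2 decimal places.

Duration effect: -D_mod·Δy = -17.424 × (+0.019) = -0.331056
Convexity effect: ½·C·(Δy)² = 0.5 × 263.71 × (0.019)² = +0.047599655
ΔP/P ≈ -0.331056 + 0.047599655 = -0.283456345
ΔP ≈ 131.86 × (-0.283456345) = -37.3765536517.

-R$37.38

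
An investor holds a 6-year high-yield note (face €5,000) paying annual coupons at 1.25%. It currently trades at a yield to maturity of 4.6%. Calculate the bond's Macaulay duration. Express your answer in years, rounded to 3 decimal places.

5.796 years

Periodic yield y = 0.046. Discount each cash flow and weight by its year:
  t   CF        PV=CF/(1+0.046)^t    t·PV
  1        62.50        59.7514        59.7514
  2        62.50        57.1237       114.2475
  3        62.50        54.6116       163.8348
  4        62.50        52.2100       208.8398
  5        62.50        49.9139       249.5696
  6     5,062.50     3,865.2263    23,191.3580
  Σ                  4,138.8370    23,987.6011
Price P = Σ PV = 4,138.8370.
Macaulay duration = Σ(t·PV) / P = 23,987.6011 / 4,138.8370 = 5.79573 years.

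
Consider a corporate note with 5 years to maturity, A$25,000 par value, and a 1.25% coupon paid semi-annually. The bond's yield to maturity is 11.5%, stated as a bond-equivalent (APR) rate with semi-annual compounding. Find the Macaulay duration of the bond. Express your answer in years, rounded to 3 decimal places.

4.813 years

Periodic yield y = 0.0575. Discount each cash flow and weight by its period:
  t   CF        PV=CF/(1+0.0575)^t    t·PV
  1       156.25       147.7541       147.7541
  2       156.25       139.7202       279.4404
  3       156.25       132.1231       396.3694
  4       156.25       124.9391       499.7566
  5       156.25       118.1458       590.7288
  6       156.25       111.7218       670.3306
  7       156.25       105.6471       739.5294
  8       156.25        99.9027       799.2212
  9       156.25        94.4706       850.2353
  10   25,156.25    14,382.7570   143,827.5695
  Σ                 15,457.1814   148,800.9354
Price P = Σ PV = 15,457.1814.
Macaulay duration = Σ(t·PV) / P = 148,800.9354 / 15,457.1814 = 9.62665 half-year periods.
In years: 9.62665 / 2 = 4.81333 years.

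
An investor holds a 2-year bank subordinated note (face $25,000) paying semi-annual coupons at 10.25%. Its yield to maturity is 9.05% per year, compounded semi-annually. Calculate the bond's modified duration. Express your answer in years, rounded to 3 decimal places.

1.780 years

Periodic yield y = 0.04525. First find Macaulay duration:
  t   CF        PV=CF/(1+0.04525)^t    t·PV
  1     1,281.25     1,225.7833     1,225.7833
  2     1,281.25     1,172.7178     2,345.4356
  3     1,281.25     1,121.9496     3,365.8488
  4    26,281.25    22,017.3635    88,069.4540
  Σ                 25,537.8142    95,006.5218
P = 25,537.8142; Macaulay duration = 95,006.5218 / 25,537.8142 = 3.72023 half-year periods = 1.86011 years.
Modified duration = D_Mac / (1 + y) = 1.86011 / 1.04525 = 1.77959 years.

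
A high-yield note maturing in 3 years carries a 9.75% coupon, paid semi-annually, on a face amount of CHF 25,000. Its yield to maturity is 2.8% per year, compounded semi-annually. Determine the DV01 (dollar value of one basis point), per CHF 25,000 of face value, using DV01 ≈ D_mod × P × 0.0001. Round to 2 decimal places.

Periodic yield y = 0.014.
  t   CF        PV=CF/(1+0.014)^t    t·PV
  1     1,218.75     1,201.9231     1,201.9231
  2     1,218.75     1,185.3285     2,370.6570
  3     1,218.75     1,168.9630     3,506.8890
  4     1,218.75     1,152.8235     4,611.2939
  5     1,218.75     1,136.9068     5,684.5339
  6    26,218.75    24,120.3859   144,722.3157
  Σ                 29,966.3307   162,097.6124
P = 29,966.3307; D_Mac = 5.40932 half-year periods = 2.70466 yrs; D_mod = 2.66732 yrs.
DV01 ≈ 2.66732 × 29,966.3307 × 0.0001 = 7.992979.

CHF 7.99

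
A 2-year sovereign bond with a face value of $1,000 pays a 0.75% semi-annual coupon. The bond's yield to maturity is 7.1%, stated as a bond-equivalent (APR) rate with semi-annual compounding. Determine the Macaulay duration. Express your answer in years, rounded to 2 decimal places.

1.99 years

Periodic yield y = 0.0355. Discount each cash flow and weight by its period:
  t   CF        PV=CF/(1+0.0355)^t    t·PV
  1         3.75         3.6214         3.6214
  2         3.75         3.4973         6.9946
  3         3.75         3.3774        10.1322
  4     1,003.75       873.0219     3,492.0877
  Σ                    883.5180     3,512.8358
Price P = Σ PV = 883.5180.
Macaulay duration = Σ(t·PV) / P = 3,512.8358 / 883.5180 = 3.97596 half-year periods.
In years: 3.97596 / 2 = 1.98798 years.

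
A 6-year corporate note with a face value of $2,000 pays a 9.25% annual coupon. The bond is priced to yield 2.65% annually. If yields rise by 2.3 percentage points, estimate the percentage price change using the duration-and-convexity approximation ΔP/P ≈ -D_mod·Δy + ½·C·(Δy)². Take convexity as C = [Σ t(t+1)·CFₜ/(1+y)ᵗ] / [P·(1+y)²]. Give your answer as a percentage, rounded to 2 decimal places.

-10.46%

With y = 0.0265:
  t   CF        PV=CF/(1+0.0265)^t    t·PV        t(t+1)·PV
  1       185.00       180.2241       180.2241         360.4481
  2       185.00       175.5714       351.1428       1,053.4285
  3       185.00       171.0389       513.1167       2,052.4667
  4       185.00       166.6234       666.4935       3,332.4674
  5       185.00       162.3218       811.6092       4,869.6552
  6     2,185.00     1,867.6596    11,205.9575      78,441.7022
  Σ                  2,723.4392    13,728.5437      90,110.1682
P = 2,723.4392; D_Mac = 5.04089 yrs; D_mod = 4.91075 yrs; C = 31.40062.
Duration effect: -4.91075 × (+0.023) = -0.112947
Convexity effect: 0.5 × 31.40062 × (0.023)² = +0.0083055
ΔP/P ≈ -0.112947 + 0.0083055 = -0.104642 = -10.4642%.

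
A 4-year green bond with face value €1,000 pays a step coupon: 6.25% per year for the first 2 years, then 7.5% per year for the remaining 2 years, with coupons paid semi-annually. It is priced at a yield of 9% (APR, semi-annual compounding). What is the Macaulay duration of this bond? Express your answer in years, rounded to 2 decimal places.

3.57 years

Periodic yield y = 0.045. Discount each cash flow and weight by its period:
  t   CF        PV=CF/(1+0.045)^t    t·PV
  1        31.25        29.9043        29.9043
  2        31.25        28.6166        57.2331
  3        31.25        27.3843        82.1528
  4        31.25        26.2050       104.8202
  5        37.50        30.0919       150.4596
  6        37.50        28.7961       172.7765
  7        37.50        27.5561       192.8925
  8     1,037.50       729.5546     5,836.4366
  Σ                    928.1088     6,626.6755
Price P = Σ PV = 928.1088.
Macaulay duration = Σ(t·PV) / P = 6,626.6755 / 928.1088 = 7.13998 half-year periods.
In years: 7.13998 / 2 = 3.56999 years.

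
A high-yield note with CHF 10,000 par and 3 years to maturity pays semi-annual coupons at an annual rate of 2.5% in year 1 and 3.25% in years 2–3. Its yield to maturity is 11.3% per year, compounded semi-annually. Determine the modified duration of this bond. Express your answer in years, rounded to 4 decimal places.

Periodic yield y = 0.0565. First find Macaulay duration:
  t   CF        PV=CF/(1+0.0565)^t    t·PV
  1       125.00       118.3152       118.3152
  2       125.00       111.9879       223.9758
  3       162.50       137.7986       413.3959
  4       162.50       130.4294       521.7174
  5       162.50       123.4542       617.2710
  6    10,162.50     7,307.7478    43,846.4867
  Σ                  7,929.7330    45,741.1620
P = 7,929.7330; Macaulay duration = 45,741.1620 / 7,929.7330 = 5.76831 half-year periods = 2.88416 years.
Modified duration = D_Mac / (1 + y) = 2.88416 / 1.0565 = 2.72992 years.

2.7299 years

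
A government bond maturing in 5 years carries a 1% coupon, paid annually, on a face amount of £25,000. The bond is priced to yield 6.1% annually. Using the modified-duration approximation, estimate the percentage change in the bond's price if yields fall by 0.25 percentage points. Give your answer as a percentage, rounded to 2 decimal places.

+1.15%

Periodic yield y = 0.061. Modified duration first:
  t   CF        PV=CF/(1+0.061)^t    t·PV
  1       250.00       235.6268       235.6268
  2       250.00       222.0799       444.1598
  3       250.00       209.3119       627.9356
  4       250.00       197.2779       789.1117
  5    25,250.00    18,779.5189    93,897.5947
  Σ                 19,643.8154    95,994.4285
P = 19,643.8154; D_Mac = 4.88675 yrs; D_mod = 4.88675/(1+0.061) = 4.60580 yrs.
ΔP/P ≈ -D_mod · Δy = -4.60580 × (-0.0025) = +0.011514 = +1.1514%.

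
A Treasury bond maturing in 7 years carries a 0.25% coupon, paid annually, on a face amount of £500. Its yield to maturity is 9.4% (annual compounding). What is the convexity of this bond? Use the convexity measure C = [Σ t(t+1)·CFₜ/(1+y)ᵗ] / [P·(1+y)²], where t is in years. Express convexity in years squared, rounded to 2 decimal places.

46.12

With y = 0.094:
  t   CF        PV=CF/(1+0.094)^t    t·PV        t(t+1)·PV
  1         1.25         1.1426         1.1426           2.2852
  2         1.25         1.0444         2.0888           6.2665
  3         1.25         0.9547         2.8640          11.4562
  4         1.25         0.8727         3.4906          17.4530
  5         1.25         0.7977         3.9884          23.9301
  6         1.25         0.7291         4.3748          30.6235
  7       501.25       267.2595     1,870.8164      14,966.5313
  Σ                    272.8006     1,888.7656      15,058.5459
P = 272.8006.
Convexity = Σ t(t+1)·PV / [P·(1+y)²] = 15,058.5459 / (272.8006 × 1.196836) = 46.12146.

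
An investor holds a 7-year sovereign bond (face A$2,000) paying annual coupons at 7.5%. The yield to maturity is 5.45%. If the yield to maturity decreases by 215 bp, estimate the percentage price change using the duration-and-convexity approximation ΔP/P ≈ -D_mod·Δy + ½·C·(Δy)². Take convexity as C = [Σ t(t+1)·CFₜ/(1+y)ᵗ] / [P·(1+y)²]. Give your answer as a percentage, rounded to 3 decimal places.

+12.663%

With y = 0.0545:
  t   CF        PV=CF/(1+0.0545)^t    t·PV        t(t+1)·PV
  1       150.00       142.2475       142.2475         284.4950
  2       150.00       134.8957       269.7914         809.3742
  3       150.00       127.9238       383.7715       1,535.0861
  4       150.00       121.3123       485.2493       2,426.2465
  5       150.00       115.0425       575.2125       3,451.2752
  6       150.00       109.0967       654.5804       4,582.0629
  7     2,150.00     1,482.9017    10,380.3121      83,042.4968
  Σ                  2,233.4203    12,891.1648      96,131.0367
P = 2,233.4203; D_Mac = 5.77194 yrs; D_mod = 5.47363 yrs; C = 38.70793.
Duration effect: -5.47363 × (-0.0215) = +0.117683
Convexity effect: 0.5 × 38.70793 × (-0.0215)² = +0.0089464
ΔP/P ≈ +0.117683 + 0.0089464 = +0.126629 = +12.6629%.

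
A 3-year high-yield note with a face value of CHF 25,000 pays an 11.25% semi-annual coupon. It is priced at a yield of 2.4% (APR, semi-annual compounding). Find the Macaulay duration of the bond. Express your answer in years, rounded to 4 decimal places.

Periodic yield y = 0.012. Discount each cash flow and weight by its period:
  t   CF        PV=CF/(1+0.012)^t    t·PV
  1     1,406.25     1,389.5751     1,389.5751
  2     1,406.25     1,373.0979     2,746.1958
  3     1,406.25     1,356.8161     4,070.4484
  4     1,406.25     1,340.7274     5,362.9096
  5     1,406.25     1,324.8294     6,624.1472
  6    26,406.25    24,582.3646   147,494.1876
  Σ                 31,367.4106   167,687.4637
Price P = Σ PV = 31,367.4106.
Macaulay duration = Σ(t·PV) / P = 167,687.4637 / 31,367.4106 = 5.34591 half-year periods.
In years: 5.34591 / 2 = 2.67296 years.

2.6730 years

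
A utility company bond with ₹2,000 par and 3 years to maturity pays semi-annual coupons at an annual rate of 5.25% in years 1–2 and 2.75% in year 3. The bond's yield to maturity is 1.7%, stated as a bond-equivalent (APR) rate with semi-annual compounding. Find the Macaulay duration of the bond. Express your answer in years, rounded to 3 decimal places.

Periodic yield y = 0.0085. Discount each cash flow and weight by its period:
  t   CF        PV=CF/(1+0.0085)^t    t·PV
  1        52.50        52.0575        52.0575
  2        52.50        51.6188       103.2375
  3        52.50        51.1837       153.5511
  4        52.50        50.7523       203.0092
  5        27.50        26.3605       131.8024
  6     2,027.50     1,927.1053    11,562.6318
  Σ                  2,159.0780    12,206.2895
Price P = Σ PV = 2,159.0780.
Macaulay duration = Σ(t·PV) / P = 12,206.2895 / 2,159.0780 = 5.65347 half-year periods.
In years: 5.65347 / 2 = 2.82674 years.

2.827 years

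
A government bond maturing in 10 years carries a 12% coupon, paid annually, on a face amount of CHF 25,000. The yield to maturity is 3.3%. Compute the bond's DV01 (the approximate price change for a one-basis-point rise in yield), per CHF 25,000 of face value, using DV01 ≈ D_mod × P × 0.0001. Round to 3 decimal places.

CHF 30.258

Periodic yield y = 0.033.
  t   CF        PV=CF/(1+0.033)^t    t·PV
  1     3,000.00     2,904.1626     2,904.1626
  2     3,000.00     2,811.3869     5,622.7737
  3     3,000.00     2,721.5749     8,164.7247
  4     3,000.00     2,634.6320    10,538.5282
  5     3,000.00     2,550.4666    12,752.3332
  6     3,000.00     2,468.9900    14,813.9398
  7     3,000.00     2,390.1161    16,730.8130
  8     3,000.00     2,313.7620    18,510.0959
  9     3,000.00     2,239.8470    20,158.6234
  10   28,000.00    20,237.4047   202,374.0468
  Σ                 43,272.3429   312,570.0412
P = 43,272.3429; D_Mac = 7.22332 yrs; D_mod = 6.99257 yrs.
DV01 ≈ 6.99257 × 43,272.3429 × 0.0001 = 30.258474.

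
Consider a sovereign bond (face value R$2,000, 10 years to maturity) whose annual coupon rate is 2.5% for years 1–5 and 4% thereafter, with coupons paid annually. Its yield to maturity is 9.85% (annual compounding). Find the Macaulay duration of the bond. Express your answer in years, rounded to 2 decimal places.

8.47 years

Periodic yield y = 0.0985. Discount each cash flow and weight by its year:
  t   CF        PV=CF/(1+0.0985)^t    t·PV
  1        50.00        45.5166        45.5166
  2        50.00        41.4352        82.8705
  3        50.00        37.7198       113.1595
  4        50.00        34.3376       137.3503
  5        50.00        31.2586       156.2931
  6        80.00        45.5292       273.1749
  7        80.00        41.4467       290.1266
  8        80.00        37.7302       301.8419
  9        80.00        34.3470       309.1234
  10    2,080.00       812.9479     8,129.4792
  Σ                  1,162.2689     9,838.9361
Price P = Σ PV = 1,162.2689.
Macaulay duration = Σ(t·PV) / P = 9,838.9361 / 1,162.2689 = 8.46528 years.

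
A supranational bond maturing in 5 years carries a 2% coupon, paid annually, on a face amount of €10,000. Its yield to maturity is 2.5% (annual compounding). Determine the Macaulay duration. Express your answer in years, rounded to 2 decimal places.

4.81 years

Periodic yield y = 0.025. Discount each cash flow and weight by its year:
  t   CF        PV=CF/(1+0.025)^t    t·PV
  1       200.00       195.1220       195.1220
  2       200.00       190.3629       380.7258
  3       200.00       185.7199       557.1596
  4       200.00       181.1901       724.7605
  5    10,200.00     9,015.3137    45,076.5687
  Σ                  9,767.7086    46,934.3365
Price P = Σ PV = 9,767.7086.
Macaulay duration = Σ(t·PV) / P = 46,934.3365 / 9,767.7086 = 4.80505 years.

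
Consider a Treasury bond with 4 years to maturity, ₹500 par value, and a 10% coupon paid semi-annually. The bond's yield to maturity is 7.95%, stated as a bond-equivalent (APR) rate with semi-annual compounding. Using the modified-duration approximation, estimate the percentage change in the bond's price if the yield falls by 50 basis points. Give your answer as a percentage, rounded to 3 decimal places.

+1.643%

Periodic yield y = 0.03975. Modified duration first:
  t   CF        PV=CF/(1+0.03975)^t    t·PV
  1        25.00        24.0442        24.0442
  2        25.00        23.1250        46.2500
  3        25.00        22.2409        66.7228
  4        25.00        21.3907        85.5627
  5        25.00        20.5729       102.8645
  6        25.00        19.7864       118.7183
  7        25.00        19.0299       133.2096
  8       525.00       384.3509     3,074.8070
  Σ                    534.5410     3,652.1791
P = 534.5410; D_Mac = 6.83237 half-year periods = 3.41618 yrs; D_mod = 3.41618/(1+0.03975) = 3.28558 yrs.
ΔP/P ≈ -D_mod · Δy = -3.28558 × (-0.005) = +0.016428 = +1.6428%.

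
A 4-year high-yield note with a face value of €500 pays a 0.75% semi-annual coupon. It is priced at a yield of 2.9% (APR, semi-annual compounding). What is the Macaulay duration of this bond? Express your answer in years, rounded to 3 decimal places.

Periodic yield y = 0.0145. Discount each cash flow and weight by its period:
  t   CF        PV=CF/(1+0.0145)^t    t·PV
  1        1.875         1.8482         1.8482
  2        1.875         1.8218         3.6436
  3        1.875         1.7957         5.3872
  4        1.875         1.7701         7.0803
  5        1.875         1.7448         8.7239
  6        1.875         1.7198        10.3191
  7        1.875         1.6953        11.8668
  8      501.875       447.2797     3,578.2373
  Σ                    459.6754     3,627.1064
Price P = Σ PV = 459.6754.
Macaulay duration = Σ(t·PV) / P = 3,627.1064 / 459.6754 = 7.89058 half-year periods.
In years: 7.89058 / 2 = 3.94529 years.

3.945 years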